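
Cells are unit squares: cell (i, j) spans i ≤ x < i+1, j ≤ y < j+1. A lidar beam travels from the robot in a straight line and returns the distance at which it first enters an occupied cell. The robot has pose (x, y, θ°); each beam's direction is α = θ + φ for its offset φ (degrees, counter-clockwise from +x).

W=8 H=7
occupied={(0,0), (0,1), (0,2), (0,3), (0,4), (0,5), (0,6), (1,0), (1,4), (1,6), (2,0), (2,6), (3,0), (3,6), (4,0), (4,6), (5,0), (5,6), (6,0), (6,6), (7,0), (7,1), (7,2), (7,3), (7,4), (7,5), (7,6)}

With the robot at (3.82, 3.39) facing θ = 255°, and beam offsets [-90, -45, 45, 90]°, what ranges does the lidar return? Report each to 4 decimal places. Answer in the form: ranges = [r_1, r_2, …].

ranges = [2.3569, 3.2563, 2.7597, 3.2922]

beam 1: φ=-90°, α=165°
  direction (-0.9659, 0.2588); cell (3,3); t to first gridline: x 0.8489, y 2.3569 (then +1.0353 / +3.8637)
    (2,3) via x @ 0.8489
    (1,3) via x @ 1.8842
    (1,4) via y @ 2.3569  # hit
  → r_1 = 2.3569
beam 2: φ=-45°, α=210°
  direction (-0.8660, -0.5000); cell (3,3); t to first gridline: x 0.9469, y 0.7800 (then +1.1547 / +2.0000)
    (3,2) via y @ 0.7800
    (2,2) via x @ 0.9469
    (1,2) via x @ 2.1016
    (1,1) via y @ 2.7800
    (0,1) via x @ 3.2563  # hit
  → r_2 = 3.2563
beam 3: φ=45°, α=300°
  direction (0.5000, -0.8660); cell (3,3); t to first gridline: x 0.3600, y 0.4503 (then +2.0000 / +1.1547)
    (4,3) via x @ 0.3600
    (4,2) via y @ 0.4503
    (4,1) via y @ 1.6050
    (5,1) via x @ 2.3600
    (5,0) via y @ 2.7597  # hit
  → r_3 = 2.7597
beam 4: φ=90°, α=345°
  direction (0.9659, -0.2588); cell (3,3); t to first gridline: x 0.1863, y 1.5068 (then +1.0353 / +3.8637)
    (4,3) via x @ 0.1863
    (5,3) via x @ 1.2216
    (5,2) via y @ 1.5068
    (6,2) via x @ 2.2569
    (7,2) via x @ 3.2922  # hit
  → r_4 = 3.2922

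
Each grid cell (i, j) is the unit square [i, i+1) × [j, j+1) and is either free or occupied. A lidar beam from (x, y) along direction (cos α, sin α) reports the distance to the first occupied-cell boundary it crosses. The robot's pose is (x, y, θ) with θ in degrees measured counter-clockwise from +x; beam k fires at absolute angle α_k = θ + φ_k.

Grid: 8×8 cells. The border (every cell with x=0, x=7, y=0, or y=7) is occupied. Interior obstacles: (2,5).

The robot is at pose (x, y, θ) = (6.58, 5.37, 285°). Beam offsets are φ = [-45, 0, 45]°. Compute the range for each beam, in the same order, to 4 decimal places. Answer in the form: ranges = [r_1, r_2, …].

beam 1: φ=-45°, α=240°
  direction (-0.5000, -0.8660); cell (6,5); t to first gridline: x 1.1600, y 0.4272 (then +2.0000 / +1.1547)
    (6,4) via y @ 0.4272
    (5,4) via x @ 1.1600
    (5,3) via y @ 1.5819
    (5,2) via y @ 2.7366
    (4,2) via x @ 3.1600
    (4,1) via y @ 3.8913
    (4,0) via y @ 5.0460  # hit
  → r_1 = 5.0460
beam 2: φ=0°, α=285°
  direction (0.2588, -0.9659); cell (6,5); t to first gridline: x 1.6228, y 0.3831 (then +3.8637 / +1.0353)
    (6,4) via y @ 0.3831
    (6,3) via y @ 1.4183
    (7,3) via x @ 1.6228  # hit
  → r_2 = 1.6228
beam 3: φ=45°, α=330°
  direction (0.8660, -0.5000); cell (6,5); t to first gridline: x 0.4850, y 0.7400 (then +1.1547 / +2.0000)
    (7,5) via x @ 0.4850  # hit
  → r_3 = 0.4850

ranges = [5.0460, 1.6228, 0.4850]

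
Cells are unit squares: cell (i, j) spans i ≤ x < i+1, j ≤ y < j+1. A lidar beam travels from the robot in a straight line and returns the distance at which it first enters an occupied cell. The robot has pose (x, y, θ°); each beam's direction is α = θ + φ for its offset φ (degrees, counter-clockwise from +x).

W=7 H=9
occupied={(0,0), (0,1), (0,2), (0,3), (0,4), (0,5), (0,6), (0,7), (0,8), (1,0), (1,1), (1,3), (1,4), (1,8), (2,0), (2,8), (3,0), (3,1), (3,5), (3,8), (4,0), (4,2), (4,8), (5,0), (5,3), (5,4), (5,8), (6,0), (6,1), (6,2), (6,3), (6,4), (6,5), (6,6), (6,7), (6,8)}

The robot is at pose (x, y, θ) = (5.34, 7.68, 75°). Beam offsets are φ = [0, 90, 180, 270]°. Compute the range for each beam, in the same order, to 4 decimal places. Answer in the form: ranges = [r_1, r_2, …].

ranges = [0.3313, 1.2364, 4.8451, 0.6833]

beam 1: φ=0°, α=75°
  dir = (cos 75°, sin 75°) = (0.2588, 0.9659); from cell (5,7)
  next x-line at t=2.5500, next y-line at t=0.3313; Δt_x=3.8637, Δt_y=1.0353
    y: enter (5,8) at t=0.3313 ← occupied
  → r_1 = 0.3313
beam 2: φ=90°, α=165°
  dir = (cos 165°, sin 165°) = (-0.9659, 0.2588); from cell (5,7)
  next x-line at t=0.3520, next y-line at t=1.2364; Δt_x=1.0353, Δt_y=3.8637
    x: enter (4,7) at t=0.3520
    y: enter (4,8) at t=1.2364 ← occupied
  → r_2 = 1.2364
beam 3: φ=180°, α=255°
  dir = (cos 255°, sin 255°) = (-0.2588, -0.9659); from cell (5,7)
  next x-line at t=1.3137, next y-line at t=0.7040; Δt_x=3.8637, Δt_y=1.0353
    y: enter (5,6) at t=0.7040
    x: enter (4,6) at t=1.3137
    y: enter (4,5) at t=1.7393
    y: enter (4,4) at t=2.7745
    y: enter (4,3) at t=3.8098
    y: enter (4,2) at t=4.8451 ← occupied
  → r_3 = 4.8451
beam 4: φ=270°, α=345°
  dir = (cos 345°, sin 345°) = (0.9659, -0.2588); from cell (5,7)
  next x-line at t=0.6833, next y-line at t=2.6273; Δt_x=1.0353, Δt_y=3.8637
    x: enter (6,7) at t=0.6833 ← occupied
  → r_4 = 0.6833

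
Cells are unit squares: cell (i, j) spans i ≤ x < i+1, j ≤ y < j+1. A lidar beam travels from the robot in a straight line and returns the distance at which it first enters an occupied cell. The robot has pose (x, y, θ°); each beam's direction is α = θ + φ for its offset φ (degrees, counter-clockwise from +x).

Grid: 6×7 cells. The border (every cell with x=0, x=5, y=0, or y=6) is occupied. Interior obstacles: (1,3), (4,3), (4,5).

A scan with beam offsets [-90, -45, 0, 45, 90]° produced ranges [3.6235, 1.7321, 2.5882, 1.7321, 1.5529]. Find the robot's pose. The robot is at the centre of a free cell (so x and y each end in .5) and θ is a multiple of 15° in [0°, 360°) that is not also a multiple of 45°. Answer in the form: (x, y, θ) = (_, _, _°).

Enumerate (i+0.5, j+0.5, θ) over the 17 free cells and 16 admissible headings. For each, cast all 5 beams and compare to the given ranges.
  (1.5, 1.5, 285°): beam 1 = 0.5176 ≠ 3.6235 ✗
  (3.5, 1.5, 75°): beam 1 = 1.5529 ≠ 3.6235 ✗
  (2.5, 2.5, 285°): beam 1 = 1.5529 ≠ 3.6235 ✗
  (3.5, 5.5, 240°): beam 1 = 1.0000 ≠ 3.6235 ✗
  …
  (3.5, 2.5, 195°): r_1=3.6235, r_2=1.7321, r_3=2.5882, r_4=1.7321, r_5=1.5529 — all match ✓
No second candidate reproduces the full scan.

(x, y, θ) = (3.5, 2.5, 195°)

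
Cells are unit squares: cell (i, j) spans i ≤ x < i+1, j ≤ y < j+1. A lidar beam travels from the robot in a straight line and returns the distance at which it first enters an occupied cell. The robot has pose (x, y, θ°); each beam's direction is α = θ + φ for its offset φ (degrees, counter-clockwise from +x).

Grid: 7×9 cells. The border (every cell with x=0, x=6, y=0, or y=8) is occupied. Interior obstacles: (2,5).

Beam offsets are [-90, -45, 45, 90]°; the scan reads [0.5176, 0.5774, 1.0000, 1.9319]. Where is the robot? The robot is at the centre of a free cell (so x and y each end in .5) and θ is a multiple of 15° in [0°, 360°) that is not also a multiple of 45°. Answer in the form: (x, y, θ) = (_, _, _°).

(x, y, θ) = (1.5, 7.5, 195°)

Enumerate (i+0.5, j+0.5, θ) over the 34 free cells and 16 admissible headings. For each, cast all 4 beams and compare to the given ranges.
  (3.5, 7.5, 195°): beam 2 = 1.0000 ≠ 0.5774 ✗
  (4.5, 1.5, 15°): beam 2 = 1.0000 ≠ 0.5774 ✗
  (3.5, 6.5, 195°): beam 1 = 1.5529 ≠ 0.5176 ✗
  (2.5, 7.5, 30°): beam 1 = 7.0000 ≠ 0.5176 ✗
  (2.5, 6.5, 150°): beam 1 = 1.7321 ≠ 0.5176 ✗
  …
  (1.5, 7.5, 195°): r_1=0.5176, r_2=0.5774, r_3=1.0000, r_4=1.9319 — all match ✓
Unique over the lattice → pose = (1.5, 7.5, 195°).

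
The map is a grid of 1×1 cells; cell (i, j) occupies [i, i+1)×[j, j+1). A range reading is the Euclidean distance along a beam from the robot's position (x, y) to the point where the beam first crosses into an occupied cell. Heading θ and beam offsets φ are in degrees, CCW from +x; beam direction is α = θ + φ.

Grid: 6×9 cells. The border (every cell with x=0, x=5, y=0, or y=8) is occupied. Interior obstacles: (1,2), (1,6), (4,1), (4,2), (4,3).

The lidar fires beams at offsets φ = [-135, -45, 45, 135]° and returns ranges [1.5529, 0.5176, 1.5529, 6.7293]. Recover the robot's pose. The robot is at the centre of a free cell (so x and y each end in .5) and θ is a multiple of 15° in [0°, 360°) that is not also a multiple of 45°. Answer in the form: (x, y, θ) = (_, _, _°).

(x, y, θ) = (2.5, 1.5, 300°)

Candidates: 23 free-cell centres × 16 headings = 368 poses. Raycast each; keep the one whose scan matches to 4 dp.
  (3.5, 7.5, 195°): beam 1 = 0.5774 ≠ 1.5529 ✗
  (2.5, 2.5, 285°): beam 1 = 0.5774 ≠ 1.5529 ✗
  (1.5, 5.5, 60°): beam 1 = 4.6587 ≠ 1.5529 ✗
  …
  (2.5, 1.5, 300°): r_1=1.5529, r_2=0.5176, r_3=1.5529, r_4=6.7293 — all match ✓
No second candidate reproduces the full scan.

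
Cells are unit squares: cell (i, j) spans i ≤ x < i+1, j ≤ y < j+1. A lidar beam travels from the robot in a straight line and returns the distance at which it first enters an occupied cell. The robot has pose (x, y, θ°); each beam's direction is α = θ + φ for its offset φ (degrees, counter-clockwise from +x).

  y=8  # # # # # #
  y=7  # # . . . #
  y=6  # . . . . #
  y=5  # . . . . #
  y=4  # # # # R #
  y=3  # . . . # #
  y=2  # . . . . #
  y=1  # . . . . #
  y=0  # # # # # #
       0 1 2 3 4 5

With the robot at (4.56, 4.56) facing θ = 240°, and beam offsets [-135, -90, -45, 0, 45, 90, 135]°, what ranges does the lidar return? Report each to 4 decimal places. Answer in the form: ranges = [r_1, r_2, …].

beam 1: φ=-135°, α=105°
  direction (-0.2588, 0.9659); cell (4,4); t to first gridline: x 2.1637, y 0.4555 (then +3.8637 / +1.0353)
    (4,5) via y @ 0.4555
    (4,6) via y @ 1.4908
    (3,6) via x @ 2.1637
    (3,7) via y @ 2.5261
    (3,8) via y @ 3.5614  # hit
  → r_1 = 3.5614
beam 2: φ=-90°, α=150°
  direction (-0.8660, 0.5000); cell (4,4); t to first gridline: x 0.6466, y 0.8800 (then +1.1547 / +2.0000)
    (3,4) via x @ 0.6466  # hit
  → r_2 = 0.6466
beam 3: φ=-45°, α=195°
  direction (-0.9659, -0.2588); cell (4,4); t to first gridline: x 0.5798, y 2.1637 (then +1.0353 / +3.8637)
    (3,4) via x @ 0.5798  # hit
  → r_3 = 0.5798
beam 4: φ=0°, α=240°
  direction (-0.5000, -0.8660); cell (4,4); t to first gridline: x 1.1200, y 0.6466 (then +2.0000 / +1.1547)
    (4,3) via y @ 0.6466  # hit
  → r_4 = 0.6466
beam 5: φ=45°, α=285°
  direction (0.2588, -0.9659); cell (4,4); t to first gridline: x 1.7000, y 0.5798 (then +3.8637 / +1.0353)
    (4,3) via y @ 0.5798  # hit
  → r_5 = 0.5798
beam 6: φ=90°, α=330°
  direction (0.8660, -0.5000); cell (4,4); t to first gridline: x 0.5081, y 1.1200 (then +1.1547 / +2.0000)
    (5,4) via x @ 0.5081  # hit
  → r_6 = 0.5081
beam 7: φ=135°, α=15°
  direction (0.9659, 0.2588); cell (4,4); t to first gridline: x 0.4555, y 1.7000 (then +1.0353 / +3.8637)
    (5,4) via x @ 0.4555  # hit
  → r_7 = 0.4555

ranges = [3.5614, 0.6466, 0.5798, 0.6466, 0.5798, 0.5081, 0.4555]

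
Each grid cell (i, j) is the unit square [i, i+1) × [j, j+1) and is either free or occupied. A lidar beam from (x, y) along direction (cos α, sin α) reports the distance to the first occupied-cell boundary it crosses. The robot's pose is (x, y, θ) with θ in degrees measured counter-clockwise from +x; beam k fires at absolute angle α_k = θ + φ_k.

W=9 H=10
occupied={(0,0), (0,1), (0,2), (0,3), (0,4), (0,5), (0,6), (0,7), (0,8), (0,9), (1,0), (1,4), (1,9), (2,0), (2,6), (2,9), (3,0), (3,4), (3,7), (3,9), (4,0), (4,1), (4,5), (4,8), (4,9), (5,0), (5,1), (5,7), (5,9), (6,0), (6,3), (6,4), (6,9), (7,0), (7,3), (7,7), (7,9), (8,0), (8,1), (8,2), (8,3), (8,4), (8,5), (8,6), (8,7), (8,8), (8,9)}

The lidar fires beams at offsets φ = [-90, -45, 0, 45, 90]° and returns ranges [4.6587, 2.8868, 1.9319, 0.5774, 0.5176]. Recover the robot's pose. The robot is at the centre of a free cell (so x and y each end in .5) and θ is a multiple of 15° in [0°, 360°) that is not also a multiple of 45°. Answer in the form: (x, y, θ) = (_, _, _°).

The pose lattice has 43·16 = 688 candidates. Test each by forward raycasting.
  (6.5, 8.5, 120°): beam 1 = 1.0000 ≠ 4.6587 ✗
  (1.5, 7.5, 300°): beam 1 = 0.5774 ≠ 4.6587 ✗
  (1.5, 1.5, 165°): beam 2 = 1.0000 ≠ 2.8868 ✗
  (2.5, 4.5, 30°): beam 1 = 3.0000 ≠ 4.6587 ✗
  …
  (3.5, 1.5, 195°): r_1=4.6587, r_2=2.8868, r_3=1.9319, r_4=0.5774, r_5=0.5176 — all match ✓
Unique over the lattice → pose = (3.5, 1.5, 195°).

(x, y, θ) = (3.5, 1.5, 195°)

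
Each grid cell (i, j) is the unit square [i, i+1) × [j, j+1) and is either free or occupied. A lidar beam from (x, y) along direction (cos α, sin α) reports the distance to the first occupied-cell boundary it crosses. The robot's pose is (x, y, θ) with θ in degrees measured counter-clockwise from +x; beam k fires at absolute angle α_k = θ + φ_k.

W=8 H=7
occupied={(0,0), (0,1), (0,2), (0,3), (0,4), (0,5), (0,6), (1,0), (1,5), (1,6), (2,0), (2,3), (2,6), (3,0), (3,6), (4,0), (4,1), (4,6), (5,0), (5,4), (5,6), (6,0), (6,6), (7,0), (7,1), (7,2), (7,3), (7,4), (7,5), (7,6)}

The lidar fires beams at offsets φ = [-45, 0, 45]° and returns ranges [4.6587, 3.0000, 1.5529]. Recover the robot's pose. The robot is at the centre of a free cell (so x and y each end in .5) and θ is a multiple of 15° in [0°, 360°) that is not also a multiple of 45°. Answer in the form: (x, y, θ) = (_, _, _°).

Candidates: 26 free-cell centres × 16 headings = 416 poses. Raycast each; keep the one whose scan matches to 4 dp.
  (2.5, 2.5, 120°): beam 1 = 0.5176 ≠ 4.6587 ✗
  (5.5, 3.5, 210°): beam 2 = 5.0000 ≠ 3.0000 ✗
  (1.5, 2.5, 150°): beam 1 = 1.9319 ≠ 4.6587 ✗
  (6.5, 5.5, 165°): beam 1 = 0.5774 ≠ 4.6587 ✗
  …
  (2.5, 4.5, 30°): r_1=4.6587, r_2=3.0000, r_3=1.5529 — all match ✓
Only this pose fits every beam.

(x, y, θ) = (2.5, 4.5, 30°)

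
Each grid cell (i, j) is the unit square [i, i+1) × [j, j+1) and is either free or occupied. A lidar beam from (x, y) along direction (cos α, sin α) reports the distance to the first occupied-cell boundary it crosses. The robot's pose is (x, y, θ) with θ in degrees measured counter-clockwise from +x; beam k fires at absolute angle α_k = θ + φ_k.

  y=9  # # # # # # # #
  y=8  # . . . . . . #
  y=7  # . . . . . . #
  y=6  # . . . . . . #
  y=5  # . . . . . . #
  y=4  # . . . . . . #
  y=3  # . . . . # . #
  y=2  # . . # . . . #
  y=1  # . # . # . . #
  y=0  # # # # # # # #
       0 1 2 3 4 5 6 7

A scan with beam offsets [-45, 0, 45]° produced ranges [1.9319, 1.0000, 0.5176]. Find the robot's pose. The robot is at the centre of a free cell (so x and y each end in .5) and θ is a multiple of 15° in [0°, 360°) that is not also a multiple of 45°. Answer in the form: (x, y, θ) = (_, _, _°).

Candidates: 44 free-cell centres × 16 headings = 704 poses. Raycast each; keep the one whose scan matches to 4 dp.
  (1.5, 5.5, 30°): beam 1 = 5.6940 ≠ 1.9319 ✗
  (3.5, 5.5, 255°): beam 1 = 2.8868 ≠ 1.9319 ✗
  (2.5, 6.5, 165°): beam 1 = 2.8868 ≠ 1.9319 ✗
  (1.5, 6.5, 165°): beam 1 = 1.0000 ≠ 1.9319 ✗
  …
  (6.5, 5.5, 300°): r_1=1.9319, r_2=1.0000, r_3=0.5176 — all match ✓
Unique over the lattice → pose = (6.5, 5.5, 300°).

(x, y, θ) = (6.5, 5.5, 300°)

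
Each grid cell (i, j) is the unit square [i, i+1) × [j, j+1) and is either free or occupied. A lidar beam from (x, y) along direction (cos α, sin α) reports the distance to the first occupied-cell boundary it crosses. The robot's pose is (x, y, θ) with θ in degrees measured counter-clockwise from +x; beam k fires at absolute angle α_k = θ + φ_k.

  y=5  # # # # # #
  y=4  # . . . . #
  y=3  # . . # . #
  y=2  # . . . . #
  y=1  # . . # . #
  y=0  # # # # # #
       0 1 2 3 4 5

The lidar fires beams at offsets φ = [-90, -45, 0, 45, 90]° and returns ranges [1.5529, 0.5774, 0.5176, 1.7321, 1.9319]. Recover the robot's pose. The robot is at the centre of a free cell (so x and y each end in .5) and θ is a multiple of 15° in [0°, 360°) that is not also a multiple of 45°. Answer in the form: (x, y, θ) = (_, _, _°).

(x, y, θ) = (4.5, 3.5, 195°)

Candidates: 14 free-cell centres × 16 headings = 224 poses. Raycast each; keep the one whose scan matches to 4 dp.
  (2.5, 4.5, 300°): beam 1 = 1.7321 ≠ 1.5529 ✗
  (1.5, 2.5, 15°): beam 2 = 1.7321 ≠ 0.5774 ✗
  (4.5, 2.5, 105°): beam 1 = 0.5176 ≠ 1.5529 ✗
  …
  (4.5, 3.5, 195°): r_1=1.5529, r_2=0.5774, r_3=0.5176, r_4=1.7321, r_5=1.9319 — all match ✓
Unique over the lattice → pose = (4.5, 3.5, 195°).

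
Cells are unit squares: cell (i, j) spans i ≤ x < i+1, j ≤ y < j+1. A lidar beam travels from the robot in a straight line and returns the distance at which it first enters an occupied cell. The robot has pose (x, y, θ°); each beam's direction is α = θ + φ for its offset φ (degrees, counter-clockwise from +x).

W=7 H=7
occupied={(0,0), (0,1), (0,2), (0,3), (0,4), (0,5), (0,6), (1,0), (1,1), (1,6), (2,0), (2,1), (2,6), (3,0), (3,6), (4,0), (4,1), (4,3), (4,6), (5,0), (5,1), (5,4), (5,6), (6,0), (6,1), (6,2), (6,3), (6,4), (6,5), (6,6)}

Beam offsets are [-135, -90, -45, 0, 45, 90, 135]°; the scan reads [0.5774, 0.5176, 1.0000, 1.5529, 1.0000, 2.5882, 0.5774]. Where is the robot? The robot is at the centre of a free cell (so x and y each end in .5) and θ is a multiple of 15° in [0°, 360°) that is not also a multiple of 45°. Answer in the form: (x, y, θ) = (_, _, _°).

The pose lattice has 19·16 = 304 candidates. Test each by forward raycasting.
  (3.5, 5.5, 345°): beam 1 = 2.8868 ≠ 0.5774 ✗
  (3.5, 1.5, 195°): beam 1 = 1.7321 ≠ 0.5774 ✗
  (2.5, 4.5, 150°): beam 1 = 3.6235 ≠ 0.5774 ✗
  (1.5, 2.5, 210°): beam 1 = 3.6235 ≠ 0.5774 ✗
  …
  (5.5, 2.5, 105°): r_1=0.5774, r_2=0.5176, r_3=1.0000, r_4=1.5529, r_5=1.0000, r_6=2.5882, r_7=0.5774 — all match ✓
No second candidate reproduces the full scan.

(x, y, θ) = (5.5, 2.5, 105°)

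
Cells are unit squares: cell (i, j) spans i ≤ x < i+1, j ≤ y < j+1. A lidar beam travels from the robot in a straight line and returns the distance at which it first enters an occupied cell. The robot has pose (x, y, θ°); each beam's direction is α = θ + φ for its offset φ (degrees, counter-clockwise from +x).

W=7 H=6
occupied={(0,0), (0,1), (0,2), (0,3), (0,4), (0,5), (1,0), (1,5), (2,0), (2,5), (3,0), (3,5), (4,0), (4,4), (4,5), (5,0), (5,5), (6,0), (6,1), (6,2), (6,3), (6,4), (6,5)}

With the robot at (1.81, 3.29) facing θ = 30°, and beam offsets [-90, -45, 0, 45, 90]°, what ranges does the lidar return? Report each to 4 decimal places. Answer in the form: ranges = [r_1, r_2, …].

ranges = [2.6443, 4.3378, 2.5288, 1.7703, 1.6200]

beam 1: φ=-90°, α=300°
  cosα=0.5000 sinα=-0.8660 | (1,3) | tMaxX 0.3800 tMaxY 0.3349 | tΔX 2.0000 tΔY 1.1547
    t=0.3349 [y] (1,2)
    t=0.3800 [x] (2,2)
    t=1.4896 [y] (2,1)
    t=2.3800 [x] (3,1)
    t=2.6443 [y] (3,0) — stop
  → r_1 = 2.6443
beam 2: φ=-45°, α=345°
  cosα=0.9659 sinα=-0.2588 | (1,3) | tMaxX 0.1967 tMaxY 1.1205 | tΔX 1.0353 tΔY 3.8637
    t=0.1967 [x] (2,3)
    t=1.1205 [y] (2,2)
    t=1.2320 [x] (3,2)
    t=2.2673 [x] (4,2)
    t=3.3025 [x] (5,2)
    t=4.3378 [x] (6,2) — stop
  → r_2 = 4.3378
beam 3: φ=0°, α=30°
  cosα=0.8660 sinα=0.5000 | (1,3) | tMaxX 0.2194 tMaxY 1.4200 | tΔX 1.1547 tΔY 2.0000
    t=0.2194 [x] (2,3)
    t=1.3741 [x] (3,3)
    t=1.4200 [y] (3,4)
    t=2.5288 [x] (4,4) — stop
  → r_3 = 2.5288
beam 4: φ=45°, α=75°
  cosα=0.2588 sinα=0.9659 | (1,3) | tMaxX 0.7341 tMaxY 0.7350 | tΔX 3.8637 tΔY 1.0353
    t=0.7341 [x] (2,3)
    t=0.7350 [y] (2,4)
    t=1.7703 [y] (2,5) — stop
  → r_4 = 1.7703
beam 5: φ=90°, α=120°
  cosα=-0.5000 sinα=0.8660 | (1,3) | tMaxX 1.6200 tMaxY 0.8198 | tΔX 2.0000 tΔY 1.1547
    t=0.8198 [y] (1,4)
    t=1.6200 [x] (0,4) — stop
  → r_5 = 1.6200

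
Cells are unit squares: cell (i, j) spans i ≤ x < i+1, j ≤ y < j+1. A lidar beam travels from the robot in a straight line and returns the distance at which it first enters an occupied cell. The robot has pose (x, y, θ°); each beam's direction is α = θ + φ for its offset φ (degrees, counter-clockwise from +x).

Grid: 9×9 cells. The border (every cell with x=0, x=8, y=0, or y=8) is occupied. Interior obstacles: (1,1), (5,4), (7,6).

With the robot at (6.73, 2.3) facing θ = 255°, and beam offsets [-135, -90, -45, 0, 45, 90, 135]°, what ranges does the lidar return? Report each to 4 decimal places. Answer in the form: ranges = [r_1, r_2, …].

beam 1: φ=-135°, α=120°
  d=(-0.5000,0.8660)  start (6,2)  tX=1.4600 tY=0.8083  stride 1/|dx|=2.0000 1/|dy|=1.1547
    cross y-line → (6,3), t=0.8083
    cross x-line → (5,3), t=1.4600
    cross y-line → (5,4), t=1.9630 (wall)
  → r_1 = 1.9630
beam 2: φ=-90°, α=165°
  d=(-0.9659,0.2588)  start (6,2)  tX=0.7558 tY=2.7046  stride 1/|dx|=1.0353 1/|dy|=3.8637
    cross x-line → (5,2), t=0.7558
    cross x-line → (4,2), t=1.7910
    cross y-line → (4,3), t=2.7046
    cross x-line → (3,3), t=2.8263
    cross x-line → (2,3), t=3.8616
    cross x-line → (1,3), t=4.8969
    cross x-line → (0,3), t=5.9321 (wall)
  → r_2 = 5.9321
beam 3: φ=-45°, α=210°
  d=(-0.8660,-0.5000)  start (6,2)  tX=0.8429 tY=0.6000  stride 1/|dx|=1.1547 1/|dy|=2.0000
    cross y-line → (6,1), t=0.6000
    cross x-line → (5,1), t=0.8429
    cross x-line → (4,1), t=1.9976
    cross y-line → (4,0), t=2.6000 (wall)
  → r_3 = 2.6000
beam 4: φ=0°, α=255°
  d=(-0.2588,-0.9659)  start (6,2)  tX=2.8205 tY=0.3106  stride 1/|dx|=3.8637 1/|dy|=1.0353
    cross y-line → (6,1), t=0.3106
    cross y-line → (6,0), t=1.3459 (wall)
  → r_4 = 1.3459
beam 5: φ=45°, α=300°
  d=(0.5000,-0.8660)  start (6,2)  tX=0.5400 tY=0.3464  stride 1/|dx|=2.0000 1/|dy|=1.1547
    cross y-line → (6,1), t=0.3464
    cross x-line → (7,1), t=0.5400
    cross y-line → (7,0), t=1.5011 (wall)
  → r_5 = 1.5011
beam 6: φ=90°, α=345°
  d=(0.9659,-0.2588)  start (6,2)  tX=0.2795 tY=1.1591  stride 1/|dx|=1.0353 1/|dy|=3.8637
    cross x-line → (7,2), t=0.2795
    cross y-line → (7,1), t=1.1591
    cross x-line → (8,1), t=1.3148 (wall)
  → r_6 = 1.3148
beam 7: φ=135°, α=30°
  d=(0.8660,0.5000)  start (6,2)  tX=0.3118 tY=1.4000  stride 1/|dx|=1.1547 1/|dy|=2.0000
    cross x-line → (7,2), t=0.3118
    cross y-line → (7,3), t=1.4000
    cross x-line → (8,3), t=1.4665 (wall)
  → r_7 = 1.4665

ranges = [1.9630, 5.9321, 2.6000, 1.3459, 1.5011, 1.3148, 1.4665]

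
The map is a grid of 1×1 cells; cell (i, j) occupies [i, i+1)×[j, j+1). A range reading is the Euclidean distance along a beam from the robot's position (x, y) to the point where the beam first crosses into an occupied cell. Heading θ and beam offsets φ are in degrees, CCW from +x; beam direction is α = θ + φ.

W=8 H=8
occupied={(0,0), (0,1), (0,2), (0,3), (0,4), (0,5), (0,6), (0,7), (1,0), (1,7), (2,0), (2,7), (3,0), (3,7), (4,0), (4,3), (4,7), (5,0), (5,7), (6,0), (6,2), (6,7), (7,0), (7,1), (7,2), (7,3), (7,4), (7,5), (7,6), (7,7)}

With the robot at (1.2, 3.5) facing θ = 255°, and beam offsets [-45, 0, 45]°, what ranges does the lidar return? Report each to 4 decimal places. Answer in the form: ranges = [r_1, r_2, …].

beam 1: φ=-45°, α=210°
  d=(-0.8660,-0.5000)  start (1,3)  tX=0.2309 tY=1.0000  stride 1/|dx|=1.1547 1/|dy|=2.0000
    cross x-line → (0,3), t=0.2309 (wall)
  → r_1 = 0.2309
beam 2: φ=0°, α=255°
  d=(-0.2588,-0.9659)  start (1,3)  tX=0.7727 tY=0.5176  stride 1/|dx|=3.8637 1/|dy|=1.0353
    cross y-line → (1,2), t=0.5176
    cross x-line → (0,2), t=0.7727 (wall)
  → r_2 = 0.7727
beam 3: φ=45°, α=300°
  d=(0.5000,-0.8660)  start (1,3)  tX=1.6000 tY=0.5774  stride 1/|dx|=2.0000 1/|dy|=1.1547
    cross y-line → (1,2), t=0.5774
    cross x-line → (2,2), t=1.6000
    cross y-line → (2,1), t=1.7321
    cross y-line → (2,0), t=2.8868 (wall)
  → r_3 = 2.8868

ranges = [0.2309, 0.7727, 2.8868]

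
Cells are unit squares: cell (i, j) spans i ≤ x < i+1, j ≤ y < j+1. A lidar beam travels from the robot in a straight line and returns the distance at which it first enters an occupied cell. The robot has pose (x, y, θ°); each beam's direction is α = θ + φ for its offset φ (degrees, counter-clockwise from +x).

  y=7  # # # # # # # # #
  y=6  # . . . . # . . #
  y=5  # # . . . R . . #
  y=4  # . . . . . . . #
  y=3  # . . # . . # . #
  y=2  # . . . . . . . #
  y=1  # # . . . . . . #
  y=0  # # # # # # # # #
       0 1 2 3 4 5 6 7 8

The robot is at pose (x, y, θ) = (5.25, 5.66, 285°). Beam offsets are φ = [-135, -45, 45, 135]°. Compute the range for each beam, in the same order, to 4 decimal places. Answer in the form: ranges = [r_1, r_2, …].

beam 1: φ=-135°, α=150°
  cosα=-0.8660 sinα=0.5000 | (5,5) | tMaxX 0.2887 tMaxY 0.6800 | tΔX 1.1547 tΔY 2.0000
    t=0.2887 [x] (4,5)
    t=0.6800 [y] (4,6)
    t=1.4434 [x] (3,6)
    t=2.5981 [x] (2,6)
    t=2.6800 [y] (2,7) — stop
  → r_1 = 2.6800
beam 2: φ=-45°, α=240°
  cosα=-0.5000 sinα=-0.8660 | (5,5) | tMaxX 0.5000 tMaxY 0.7621 | tΔX 2.0000 tΔY 1.1547
    t=0.5000 [x] (4,5)
    t=0.7621 [y] (4,4)
    t=1.9168 [y] (4,3)
    t=2.5000 [x] (3,3) — stop
  → r_2 = 2.5000
beam 3: φ=45°, α=330°
  cosα=0.8660 sinα=-0.5000 | (5,5) | tMaxX 0.8660 tMaxY 1.3200 | tΔX 1.1547 tΔY 2.0000
    t=0.8660 [x] (6,5)
    t=1.3200 [y] (6,4)
    t=2.0207 [x] (7,4)
    t=3.1754 [x] (8,4) — stop
  → r_3 = 3.1754
beam 4: φ=135°, α=60°
  cosα=0.5000 sinα=0.8660 | (5,5) | tMaxX 1.5000 tMaxY 0.3926 | tΔX 2.0000 tΔY 1.1547
    t=0.3926 [y] (5,6) — stop
  → r_4 = 0.3926

ranges = [2.6800, 2.5000, 3.1754, 0.3926]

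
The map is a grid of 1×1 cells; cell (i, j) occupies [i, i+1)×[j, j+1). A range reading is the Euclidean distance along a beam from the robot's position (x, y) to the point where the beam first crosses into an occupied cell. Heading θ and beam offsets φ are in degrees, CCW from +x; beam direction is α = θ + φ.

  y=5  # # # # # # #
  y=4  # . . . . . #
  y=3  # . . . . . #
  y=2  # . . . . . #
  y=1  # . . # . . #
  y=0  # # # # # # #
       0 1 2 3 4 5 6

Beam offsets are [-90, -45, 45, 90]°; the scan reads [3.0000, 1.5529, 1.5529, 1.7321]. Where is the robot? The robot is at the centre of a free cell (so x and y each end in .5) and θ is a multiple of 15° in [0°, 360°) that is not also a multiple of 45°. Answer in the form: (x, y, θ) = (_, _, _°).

The pose lattice has 19·16 = 304 candidates. Test each by forward raycasting.
  (1.5, 1.5, 255°): beam 1 = 0.5176 ≠ 3.0000 ✗
  (5.5, 1.5, 195°): beam 1 = 3.6235 ≠ 3.0000 ✗
  (2.5, 1.5, 165°): beam 1 = 3.6235 ≠ 3.0000 ✗
  (1.5, 4.5, 30°): beam 2 = 4.6587 ≠ 1.5529 ✗
  …
  (2.5, 3.5, 120°): r_1=3.0000, r_2=1.5529, r_3=1.5529, r_4=1.7321 — all match ✓
No second candidate reproduces the full scan.

(x, y, θ) = (2.5, 3.5, 120°)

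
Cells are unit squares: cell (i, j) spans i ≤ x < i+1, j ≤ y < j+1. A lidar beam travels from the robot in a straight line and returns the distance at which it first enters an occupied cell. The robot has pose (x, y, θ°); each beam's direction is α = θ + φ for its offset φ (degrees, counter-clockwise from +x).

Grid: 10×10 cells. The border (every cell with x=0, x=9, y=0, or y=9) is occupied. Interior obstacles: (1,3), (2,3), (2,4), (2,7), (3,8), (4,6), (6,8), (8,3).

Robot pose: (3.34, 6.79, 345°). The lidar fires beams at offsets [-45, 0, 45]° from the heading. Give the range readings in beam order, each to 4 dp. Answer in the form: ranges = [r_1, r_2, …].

ranges = [6.6857, 0.6833, 3.0715]

beam 1: φ=-45°, α=300°
  d=(0.5000,-0.8660)  start (3,6)  tX=1.3200 tY=0.9122  stride 1/|dx|=2.0000 1/|dy|=1.1547
    cross y-line → (3,5), t=0.9122
    cross x-line → (4,5), t=1.3200
    cross y-line → (4,4), t=2.0669
    cross y-line → (4,3), t=3.2216
    cross x-line → (5,3), t=3.3200
    cross y-line → (5,2), t=4.3763
    cross x-line → (6,2), t=5.3200
    cross y-line → (6,1), t=5.5310
    cross y-line → (6,0), t=6.6857 (wall)
  → r_1 = 6.6857
beam 2: φ=0°, α=345°
  d=(0.9659,-0.2588)  start (3,6)  tX=0.6833 tY=3.0523  stride 1/|dx|=1.0353 1/|dy|=3.8637
    cross x-line → (4,6), t=0.6833 (wall)
  → r_2 = 0.6833
beam 3: φ=45°, α=30°
  d=(0.8660,0.5000)  start (3,6)  tX=0.7621 tY=0.4200  stride 1/|dx|=1.1547 1/|dy|=2.0000
    cross y-line → (3,7), t=0.4200
    cross x-line → (4,7), t=0.7621
    cross x-line → (5,7), t=1.9168
    cross y-line → (5,8), t=2.4200
    cross x-line → (6,8), t=3.0715 (wall)
  → r_3 = 3.0715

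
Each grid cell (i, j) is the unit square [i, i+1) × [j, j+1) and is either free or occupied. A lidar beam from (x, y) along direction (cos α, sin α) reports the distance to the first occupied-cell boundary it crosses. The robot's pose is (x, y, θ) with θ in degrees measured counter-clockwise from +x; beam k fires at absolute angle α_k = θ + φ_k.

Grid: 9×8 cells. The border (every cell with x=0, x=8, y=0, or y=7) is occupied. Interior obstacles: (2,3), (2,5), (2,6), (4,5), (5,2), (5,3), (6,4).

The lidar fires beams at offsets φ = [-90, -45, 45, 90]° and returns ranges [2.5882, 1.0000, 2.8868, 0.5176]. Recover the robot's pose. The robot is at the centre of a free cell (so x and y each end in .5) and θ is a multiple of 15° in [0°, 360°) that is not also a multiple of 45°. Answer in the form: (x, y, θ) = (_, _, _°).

(x, y, θ) = (5.5, 4.5, 165°)

The pose lattice has 35·16 = 560 candidates. Test each by forward raycasting.
  (7.5, 6.5, 165°): beam 1 = 0.5176 ≠ 2.5882 ✗
  (7.5, 4.5, 165°): beam 1 = 1.9319 ≠ 2.5882 ✗
  (2.5, 2.5, 15°): beam 1 = 1.5529 ≠ 2.5882 ✗
  (3.5, 6.5, 330°): beam 1 = 1.0000 ≠ 2.5882 ✗
  (4.5, 4.5, 105°): beam 1 = 1.5529 ≠ 2.5882 ✗
  …
  (5.5, 4.5, 165°): r_1=2.5882, r_2=1.0000, r_3=2.8868, r_4=0.5176 — all match ✓
No second candidate reproduces the full scan.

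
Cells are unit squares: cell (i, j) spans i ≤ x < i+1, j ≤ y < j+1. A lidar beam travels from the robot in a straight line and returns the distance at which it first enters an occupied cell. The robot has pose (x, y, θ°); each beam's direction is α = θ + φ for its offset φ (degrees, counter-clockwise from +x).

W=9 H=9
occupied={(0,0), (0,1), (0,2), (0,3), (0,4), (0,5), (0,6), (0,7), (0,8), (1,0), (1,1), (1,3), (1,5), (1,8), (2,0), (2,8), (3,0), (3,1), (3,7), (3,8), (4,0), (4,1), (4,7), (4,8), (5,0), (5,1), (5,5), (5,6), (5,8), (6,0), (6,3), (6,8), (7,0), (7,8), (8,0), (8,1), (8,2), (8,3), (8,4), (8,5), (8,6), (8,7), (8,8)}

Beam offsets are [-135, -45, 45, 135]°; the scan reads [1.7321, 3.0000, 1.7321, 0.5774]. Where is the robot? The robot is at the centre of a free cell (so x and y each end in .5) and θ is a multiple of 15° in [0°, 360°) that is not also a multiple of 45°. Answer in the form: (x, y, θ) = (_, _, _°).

Enumerate (i+0.5, j+0.5, θ) over the 38 free cells and 16 admissible headings. For each, cast all 4 beams and compare to the given ranges.
  (3.5, 5.5, 60°): beam 1 = 3.6235 ≠ 1.7321 ✗
  (6.5, 1.5, 165°): beam 2 = 6.3509 ≠ 3.0000 ✗
  (5.5, 3.5, 300°): beam 1 = 4.6587 ≠ 1.7321 ✗
  (2.5, 1.5, 105°): beam 1 = 0.5774 ≠ 1.7321 ✗
  …
  (2.5, 3.5, 75°): r_1=1.7321, r_2=3.0000, r_3=1.7321, r_4=0.5774 — all match ✓
Only this pose fits every beam.

(x, y, θ) = (2.5, 3.5, 75°)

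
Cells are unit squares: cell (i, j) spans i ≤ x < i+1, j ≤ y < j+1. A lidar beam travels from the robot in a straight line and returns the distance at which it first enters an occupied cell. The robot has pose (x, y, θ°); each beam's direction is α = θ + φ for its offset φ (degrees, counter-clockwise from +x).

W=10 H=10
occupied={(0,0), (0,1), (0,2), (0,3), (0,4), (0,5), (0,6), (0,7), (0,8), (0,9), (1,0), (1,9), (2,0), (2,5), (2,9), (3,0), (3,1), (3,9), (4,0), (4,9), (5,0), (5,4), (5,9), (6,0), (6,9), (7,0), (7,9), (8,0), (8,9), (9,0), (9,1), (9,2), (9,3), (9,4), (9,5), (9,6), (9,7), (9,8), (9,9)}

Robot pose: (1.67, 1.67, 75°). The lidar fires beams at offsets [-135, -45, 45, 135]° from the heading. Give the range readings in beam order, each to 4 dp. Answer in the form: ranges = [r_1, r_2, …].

beam 1: φ=-135°, α=300°
  cosα=0.5000 sinα=-0.8660 | (1,1) | tMaxX 0.6600 tMaxY 0.7736 | tΔX 2.0000 tΔY 1.1547
    t=0.6600 [x] (2,1)
    t=0.7736 [y] (2,0) — stop
  → r_1 = 0.7736
beam 2: φ=-45°, α=30°
  cosα=0.8660 sinα=0.5000 | (1,1) | tMaxX 0.3811 tMaxY 0.6600 | tΔX 1.1547 tΔY 2.0000
    t=0.3811 [x] (2,1)
    t=0.6600 [y] (2,2)
    t=1.5358 [x] (3,2)
    t=2.6600 [y] (3,3)
    t=2.6905 [x] (4,3)
    t=3.8452 [x] (5,3)
    t=4.6600 [y] (5,4) — stop
  → r_2 = 4.6600
beam 3: φ=45°, α=120°
  cosα=-0.5000 sinα=0.8660 | (1,1) | tMaxX 1.3400 tMaxY 0.3811 | tΔX 2.0000 tΔY 1.1547
    t=0.3811 [y] (1,2)
    t=1.3400 [x] (0,2) — stop
  → r_3 = 1.3400
beam 4: φ=135°, α=210°
  cosα=-0.8660 sinα=-0.5000 | (1,1) | tMaxX 0.7736 tMaxY 1.3400 | tΔX 1.1547 tΔY 2.0000
    t=0.7736 [x] (0,1) — stop
  → r_4 = 0.7736

ranges = [0.7736, 4.6600, 1.3400, 0.7736]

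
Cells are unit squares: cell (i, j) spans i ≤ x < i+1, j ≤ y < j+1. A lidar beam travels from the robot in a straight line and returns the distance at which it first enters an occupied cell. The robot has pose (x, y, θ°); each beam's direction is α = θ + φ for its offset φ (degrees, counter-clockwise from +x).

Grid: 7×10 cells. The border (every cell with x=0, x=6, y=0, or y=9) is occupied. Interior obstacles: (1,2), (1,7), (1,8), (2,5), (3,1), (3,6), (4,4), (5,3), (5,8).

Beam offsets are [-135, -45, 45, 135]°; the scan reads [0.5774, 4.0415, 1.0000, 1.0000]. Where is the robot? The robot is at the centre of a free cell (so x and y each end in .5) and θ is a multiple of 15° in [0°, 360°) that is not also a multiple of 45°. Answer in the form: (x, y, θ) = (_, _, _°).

(x, y, θ) = (5.5, 5.5, 165°)

Enumerate (i+0.5, j+0.5, θ) over the 31 free cells and 16 admissible headings. For each, cast all 4 beams and compare to the given ranges.
  (4.5, 1.5, 345°): beam 2 = 0.5774 ≠ 4.0415 ✗
  (1.5, 6.5, 195°): beam 2 = 0.5774 ≠ 4.0415 ✗
  (3.5, 8.5, 75°): beam 1 = 5.0000 ≠ 0.5774 ✗
  (2.5, 4.5, 75°): beam 1 = 2.8868 ≠ 0.5774 ✗
  …
  (5.5, 5.5, 165°): r_1=0.5774, r_2=4.0415, r_3=1.0000, r_4=1.0000 — all match ✓
Only this pose fits every beam.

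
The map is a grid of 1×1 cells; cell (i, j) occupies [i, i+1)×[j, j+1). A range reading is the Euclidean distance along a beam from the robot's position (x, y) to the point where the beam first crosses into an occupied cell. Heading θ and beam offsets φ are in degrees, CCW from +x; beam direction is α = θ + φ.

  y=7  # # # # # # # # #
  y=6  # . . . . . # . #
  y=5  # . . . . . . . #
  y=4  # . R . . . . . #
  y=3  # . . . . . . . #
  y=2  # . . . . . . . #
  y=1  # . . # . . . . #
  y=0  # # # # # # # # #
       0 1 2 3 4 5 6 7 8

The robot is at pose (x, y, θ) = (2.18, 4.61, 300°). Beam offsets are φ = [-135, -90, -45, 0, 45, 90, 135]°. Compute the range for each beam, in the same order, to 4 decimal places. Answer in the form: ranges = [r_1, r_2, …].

beam 1: φ=-135°, α=165°
  direction (-0.9659, 0.2588); cell (2,4); t to first gridline: x 0.1863, y 1.5068 (then +1.0353 / +3.8637)
    (1,4) via x @ 0.1863
    (0,4) via x @ 1.2216  # hit
  → r_1 = 1.2216
beam 2: φ=-90°, α=210°
  direction (-0.8660, -0.5000); cell (2,4); t to first gridline: x 0.2078, y 1.2200 (then +1.1547 / +2.0000)
    (1,4) via x @ 0.2078
    (1,3) via y @ 1.2200
    (0,3) via x @ 1.3625  # hit
  → r_2 = 1.3625
beam 3: φ=-45°, α=255°
  direction (-0.2588, -0.9659); cell (2,4); t to first gridline: x 0.6955, y 0.6315 (then +3.8637 / +1.0353)
    (2,3) via y @ 0.6315
    (1,3) via x @ 0.6955
    (1,2) via y @ 1.6668
    (1,1) via y @ 2.7021
    (1,0) via y @ 3.7373  # hit
  → r_3 = 3.7373
beam 4: φ=0°, α=300°
  direction (0.5000, -0.8660); cell (2,4); t to first gridline: x 1.6400, y 0.7044 (then +2.0000 / +1.1547)
    (2,3) via y @ 0.7044
    (3,3) via x @ 1.6400
    (3,2) via y @ 1.8591
    (3,1) via y @ 3.0138  # hit
  → r_4 = 3.0138
beam 5: φ=45°, α=345°
  direction (0.9659, -0.2588); cell (2,4); t to first gridline: x 0.8489, y 2.3569 (then +1.0353 / +3.8637)
    (3,4) via x @ 0.8489
    (4,4) via x @ 1.8842
    (4,3) via y @ 2.3569
    (5,3) via x @ 2.9195
    (6,3) via x @ 3.9548
    (7,3) via x @ 4.9900
    (8,3) via x @ 6.0253  # hit
  → r_5 = 6.0253
beam 6: φ=90°, α=30°
  direction (0.8660, 0.5000); cell (2,4); t to first gridline: x 0.9469, y 0.7800 (then +1.1547 / +2.0000)
    (2,5) via y @ 0.7800
    (3,5) via x @ 0.9469
    (4,5) via x @ 2.1016
    (4,6) via y @ 2.7800
    (5,6) via x @ 3.2563
    (6,6) via x @ 4.4110  # hit
  → r_6 = 4.4110
beam 7: φ=135°, α=75°
  direction (0.2588, 0.9659); cell (2,4); t to first gridline: x 3.1682, y 0.4038 (then +3.8637 / +1.0353)
    (2,5) via y @ 0.4038
    (2,6) via y @ 1.4390
    (2,7) via y @ 2.4743  # hit
  → r_7 = 2.4743

ranges = [1.2216, 1.3625, 3.7373, 3.0138, 6.0253, 4.4110, 2.4743]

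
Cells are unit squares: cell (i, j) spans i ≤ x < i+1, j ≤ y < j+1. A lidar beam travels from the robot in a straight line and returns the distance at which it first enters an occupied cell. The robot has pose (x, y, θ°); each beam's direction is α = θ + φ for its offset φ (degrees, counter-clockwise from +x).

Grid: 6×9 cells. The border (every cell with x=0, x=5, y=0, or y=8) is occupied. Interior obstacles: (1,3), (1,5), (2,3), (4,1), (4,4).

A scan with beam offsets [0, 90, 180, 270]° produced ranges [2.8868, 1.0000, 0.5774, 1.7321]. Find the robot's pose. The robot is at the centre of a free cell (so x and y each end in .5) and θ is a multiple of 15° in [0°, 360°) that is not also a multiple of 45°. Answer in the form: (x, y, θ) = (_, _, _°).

The pose lattice has 23·16 = 368 candidates. Test each by forward raycasting.
  (2.5, 7.5, 60°): beam 1 = 0.5774 ≠ 2.8868 ✗
  (4.5, 7.5, 195°): beam 1 = 3.6235 ≠ 2.8868 ✗
  (2.5, 7.5, 195°): beam 1 = 1.5529 ≠ 2.8868 ✗
  (1.5, 2.5, 150°): beam 1 = 0.5774 ≠ 2.8868 ✗
  …
  (4.5, 6.5, 210°): r_1=2.8868, r_2=1.0000, r_3=0.5774, r_4=1.7321 — all match ✓
Only this pose fits every beam.

(x, y, θ) = (4.5, 6.5, 210°)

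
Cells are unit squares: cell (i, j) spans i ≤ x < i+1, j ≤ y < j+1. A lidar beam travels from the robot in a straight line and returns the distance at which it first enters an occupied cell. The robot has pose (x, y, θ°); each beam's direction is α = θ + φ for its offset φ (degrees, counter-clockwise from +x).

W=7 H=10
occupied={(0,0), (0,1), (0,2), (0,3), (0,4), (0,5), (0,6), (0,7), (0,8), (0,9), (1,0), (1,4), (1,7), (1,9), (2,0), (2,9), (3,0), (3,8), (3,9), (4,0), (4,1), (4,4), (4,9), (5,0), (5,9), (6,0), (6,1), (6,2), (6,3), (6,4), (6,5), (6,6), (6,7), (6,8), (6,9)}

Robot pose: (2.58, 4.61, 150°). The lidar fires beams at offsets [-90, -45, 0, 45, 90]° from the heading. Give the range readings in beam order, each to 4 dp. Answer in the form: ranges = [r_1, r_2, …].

beam 1: φ=-90°, α=60°
  cosα=0.5000 sinα=0.8660 | (2,4) | tMaxX 0.8400 tMaxY 0.4503 | tΔX 2.0000 tΔY 1.1547
    t=0.4503 [y] (2,5)
    t=0.8400 [x] (3,5)
    t=1.6050 [y] (3,6)
    t=2.7597 [y] (3,7)
    t=2.8400 [x] (4,7)
    t=3.9144 [y] (4,8)
    t=4.8400 [x] (5,8)
    t=5.0691 [y] (5,9) — stop
  → r_1 = 5.0691
beam 2: φ=-45°, α=105°
  cosα=-0.2588 sinα=0.9659 | (2,4) | tMaxX 2.2409 tMaxY 0.4038 | tΔX 3.8637 tΔY 1.0353
    t=0.4038 [y] (2,5)
    t=1.4390 [y] (2,6)
    t=2.2409 [x] (1,6)
    t=2.4743 [y] (1,7) — stop
  → r_2 = 2.4743
beam 3: φ=0°, α=150°
  cosα=-0.8660 sinα=0.5000 | (2,4) | tMaxX 0.6697 tMaxY 0.7800 | tΔX 1.1547 tΔY 2.0000
    t=0.6697 [x] (1,4) — stop
  → r_3 = 0.6697
beam 4: φ=45°, α=195°
  cosα=-0.9659 sinα=-0.2588 | (2,4) | tMaxX 0.6005 tMaxY 2.3569 | tΔX 1.0353 tΔY 3.8637
    t=0.6005 [x] (1,4) — stop
  → r_4 = 0.6005
beam 5: φ=90°, α=240°
  cosα=-0.5000 sinα=-0.8660 | (2,4) | tMaxX 1.1600 tMaxY 0.7044 | tΔX 2.0000 tΔY 1.1547
    t=0.7044 [y] (2,3)
    t=1.1600 [x] (1,3)
    t=1.8591 [y] (1,2)
    t=3.0138 [y] (1,1)
    t=3.1600 [x] (0,1) — stop
  → r_5 = 3.1600

ranges = [5.0691, 2.4743, 0.6697, 0.6005, 3.1600]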